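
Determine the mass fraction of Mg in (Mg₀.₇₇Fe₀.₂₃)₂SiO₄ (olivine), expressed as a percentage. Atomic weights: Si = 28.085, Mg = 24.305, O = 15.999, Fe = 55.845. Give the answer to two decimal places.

Molar mass of (Mg₀.₇₇Fe₀.₂₃)₂SiO₄: 1.54×24.305 + 0.46×55.845 + 1×28.085 + 4×15.999 = 155.199 g/mol.
Mass of Mg per formula unit: 1.54 × 24.305 = 37.430 g.
Weight fraction Mg = 37.430 / 155.199 = 0.2412.

24.12 weight percent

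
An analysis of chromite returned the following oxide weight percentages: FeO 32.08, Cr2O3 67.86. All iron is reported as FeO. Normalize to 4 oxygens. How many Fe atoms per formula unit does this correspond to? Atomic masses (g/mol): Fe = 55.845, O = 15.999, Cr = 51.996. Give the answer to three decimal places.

32.08 wt% FeO ÷ 71.844 g/mol = 0.44652 mol, giving 0.44652 Fe and 0.44652 O.
67.86 wt% Cr2O3 ÷ 151.989 g/mol = 0.44648 mol, giving 0.89296 Cr and 1.33944 O.
Oxygen sums to 1.78596; scaling by 4/1.78596 = 2.23969 puts the formula on 4 O.
Fe: 0.44652 × 2.23969 = 1.000 atoms per formula unit.

1.000 Fe apfu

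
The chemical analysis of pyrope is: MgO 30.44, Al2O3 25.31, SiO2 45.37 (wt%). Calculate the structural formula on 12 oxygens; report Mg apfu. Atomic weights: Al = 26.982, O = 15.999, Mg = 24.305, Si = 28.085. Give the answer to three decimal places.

30.44 wt% MgO ÷ 40.304 g/mol = 0.75526 mol, giving 0.75526 Mg and 0.75526 O.
25.31 wt% Al2O3 ÷ 101.961 g/mol = 0.24823 mol, giving 0.49646 Al and 0.74469 O.
45.37 wt% SiO2 ÷ 60.083 g/mol = 0.75512 mol, giving 0.75512 Si and 1.51024 O.
Oxygen sums to 3.01019; scaling by 12/3.01019 = 3.98646 puts the formula on 12 O.
Mg: 0.75526 × 3.98646 = 3.011 atoms per formula unit.

3.011 Mg apfu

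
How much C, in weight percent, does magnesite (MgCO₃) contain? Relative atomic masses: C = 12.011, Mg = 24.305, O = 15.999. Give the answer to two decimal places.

14.25 weight percent

M(MgCO₃) = 84.313 g/mol.
C contributes 1 × 12.011 = 12.011 g per mole.
12.011/84.313 = 0.1425 → 14.25%.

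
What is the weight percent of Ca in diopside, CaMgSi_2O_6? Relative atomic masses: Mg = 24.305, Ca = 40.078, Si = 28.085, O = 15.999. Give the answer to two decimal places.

18.51 weight percent

M(CaMgSi_2O_6) = 216.547 g/mol.
Ca contributes 1 × 40.078 = 40.078 g per mole.
40.078/216.547 = 0.1851 → 18.51%.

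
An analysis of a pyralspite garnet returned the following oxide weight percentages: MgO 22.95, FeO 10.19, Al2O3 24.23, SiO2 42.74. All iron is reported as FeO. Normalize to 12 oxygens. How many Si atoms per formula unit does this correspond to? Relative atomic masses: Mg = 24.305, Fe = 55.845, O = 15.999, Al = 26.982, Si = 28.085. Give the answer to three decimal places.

2.998 Si apfu

22.95 wt% MgO ÷ 40.304 g/mol = 0.56942 mol, giving 0.56942 Mg and 0.56942 O.
10.19 wt% FeO ÷ 71.844 g/mol = 0.14184 mol, giving 0.14184 Fe and 0.14184 O.
24.23 wt% Al2O3 ÷ 101.961 g/mol = 0.23764 mol, giving 0.47528 Al and 0.71292 O.
42.74 wt% SiO2 ÷ 60.083 g/mol = 0.71135 mol, giving 0.71135 Si and 1.42270 O.
Oxygen sums to 2.84688; scaling by 12/2.84688 = 4.21514 puts the formula on 12 O.
Si: 0.71135 × 4.21514 = 2.998 atoms per formula unit.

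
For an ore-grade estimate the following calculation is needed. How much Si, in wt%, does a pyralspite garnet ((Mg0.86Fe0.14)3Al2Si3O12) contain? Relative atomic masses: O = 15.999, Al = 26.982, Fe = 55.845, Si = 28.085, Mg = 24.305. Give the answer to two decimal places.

M((Mg0.86Fe0.14)3Al2Si3O12) = 416.369 g/mol.
Si contributes 3 × 28.085 = 84.255 g per mole.
84.255/416.369 = 0.2024 → 20.24%.

20.24 wt%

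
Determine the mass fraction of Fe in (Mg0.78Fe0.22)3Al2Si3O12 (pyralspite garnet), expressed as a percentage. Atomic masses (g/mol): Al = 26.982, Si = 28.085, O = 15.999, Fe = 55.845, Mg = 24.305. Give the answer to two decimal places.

8.69 wt%

M((Mg0.78Fe0.22)3Al2Si3O12) = 423.938 g/mol.
Fe contributes 0.66 × 55.845 = 36.858 g per mole.
36.858/423.938 = 0.0869 → 8.69%.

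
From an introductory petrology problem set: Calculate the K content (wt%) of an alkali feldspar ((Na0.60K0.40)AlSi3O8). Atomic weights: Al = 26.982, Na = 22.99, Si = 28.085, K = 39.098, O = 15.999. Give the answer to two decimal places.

5.82 wt%

Molar mass of (Na0.60K0.40)AlSi3O8: 0.60×22.99 + 0.40×39.098 + 1×26.982 + 3×28.085 + 8×15.999 = 268.662 g/mol.
Mass of K per formula unit: 0.40 × 39.098 = 15.639 g.
Weight fraction K = 15.639 / 268.662 = 0.0582.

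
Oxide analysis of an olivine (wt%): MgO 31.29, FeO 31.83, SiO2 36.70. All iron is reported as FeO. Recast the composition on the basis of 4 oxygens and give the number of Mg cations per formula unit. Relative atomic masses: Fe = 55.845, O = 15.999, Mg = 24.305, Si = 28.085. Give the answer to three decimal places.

MgO: 31.29/40.304 = 0.77635 mol → 0.77635 mol Mg, 0.77635 mol O.
FeO: 31.83/71.844 = 0.44304 mol → 0.44304 mol Fe, 0.44304 mol O.
SiO2: 36.70/60.083 = 0.61082 mol → 0.61082 mol Si, 1.22164 mol O.
Total oxygen = 2.44103 mol. Normalization factor = 4/2.44103 = 1.63865.
Mg per 4 O = 0.77635 × 1.63865 = 1.272.

1.272 Mg apfu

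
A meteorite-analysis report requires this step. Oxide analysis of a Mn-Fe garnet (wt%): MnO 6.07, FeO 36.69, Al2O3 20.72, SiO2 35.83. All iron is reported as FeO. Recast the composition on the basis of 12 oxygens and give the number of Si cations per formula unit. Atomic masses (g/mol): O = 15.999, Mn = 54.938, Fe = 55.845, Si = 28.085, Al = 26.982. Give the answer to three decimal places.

2.983 Si apfu

MnO (M=70.937): mol = 0.08557; Mn = 0.08557, O = 0.08557.
FeO (M=71.844): mol = 0.51069; Fe = 0.51069, O = 0.51069.
Al2O3 (M=101.961): mol = 0.20321; Al = 0.40642, O = 0.60963.
SiO2 (M=60.083): mol = 0.59634; Si = 0.59634, O = 1.19268.
ΣO = 2.39857; factor = 12/ΣO = 5.00298.
Si apfu = 0.59634 × 5.00298 = 2.983.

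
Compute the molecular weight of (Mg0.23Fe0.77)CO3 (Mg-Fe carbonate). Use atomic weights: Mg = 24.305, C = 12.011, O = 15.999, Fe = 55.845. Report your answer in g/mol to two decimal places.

M = 0.23×24.305 + 0.77×55.845 + 1×12.011 + 3×15.999

108.60 g/mol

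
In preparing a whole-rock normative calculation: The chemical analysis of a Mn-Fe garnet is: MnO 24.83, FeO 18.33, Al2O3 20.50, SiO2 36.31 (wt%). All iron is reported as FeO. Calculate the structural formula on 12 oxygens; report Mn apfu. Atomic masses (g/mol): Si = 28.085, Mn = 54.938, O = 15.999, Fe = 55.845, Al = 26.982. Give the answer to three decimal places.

MnO: 24.83/70.937 = 0.35003 mol → 0.35003 mol Mn, 0.35003 mol O.
FeO: 18.33/71.844 = 0.25514 mol → 0.25514 mol Fe, 0.25514 mol O.
Al2O3: 20.50/101.961 = 0.20106 mol → 0.40212 mol Al, 0.60318 mol O.
SiO2: 36.31/60.083 = 0.60433 mol → 0.60433 mol Si, 1.20866 mol O.
Total oxygen = 2.41701 mol. Normalization factor = 12/2.41701 = 4.96481.
Mn per 12 O = 0.35003 × 4.96481 = 1.738.

1.738 Mn apfu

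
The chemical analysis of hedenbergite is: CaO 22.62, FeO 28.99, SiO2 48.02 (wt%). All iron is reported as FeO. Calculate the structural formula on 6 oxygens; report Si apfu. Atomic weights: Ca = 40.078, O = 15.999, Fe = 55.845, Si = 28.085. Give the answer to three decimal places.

1.994 Si apfu

CaO (M=56.077): mol = 0.40337; Ca = 0.40337, O = 0.40337.
FeO (M=71.844): mol = 0.40351; Fe = 0.40351, O = 0.40351.
SiO2 (M=60.083): mol = 0.79923; Si = 0.79923, O = 1.59846.
ΣO = 2.40534; factor = 6/ΣO = 2.49445.
Si apfu = 0.79923 × 2.49445 = 1.994.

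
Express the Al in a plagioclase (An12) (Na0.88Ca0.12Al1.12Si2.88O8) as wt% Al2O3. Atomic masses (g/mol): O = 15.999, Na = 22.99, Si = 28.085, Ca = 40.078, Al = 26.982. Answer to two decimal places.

Formula mass = 264.137 g/mol.
1.12 Al → 0.5600 mol Al2O3 per formula unit; M(Al2O3) = 101.961, so Al2O3 mass = 57.098 g.
57.098/264.137 × 100 = 21.62 wt%.

21.62 wt%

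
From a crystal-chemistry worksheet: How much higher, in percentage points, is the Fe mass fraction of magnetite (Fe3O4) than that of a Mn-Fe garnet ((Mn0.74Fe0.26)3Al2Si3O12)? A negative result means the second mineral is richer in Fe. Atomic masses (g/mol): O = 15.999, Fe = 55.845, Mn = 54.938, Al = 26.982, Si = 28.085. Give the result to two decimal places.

63.57 percentage points

First mineral: 167.535 g Fe in 231.531 g formula = 72.36 wt% Fe.
Second mineral: 43.559 g Fe in 495.728 g formula = 8.79 wt% Fe.
72.36% − 8.79% gives a difference of 63.57 percentage points.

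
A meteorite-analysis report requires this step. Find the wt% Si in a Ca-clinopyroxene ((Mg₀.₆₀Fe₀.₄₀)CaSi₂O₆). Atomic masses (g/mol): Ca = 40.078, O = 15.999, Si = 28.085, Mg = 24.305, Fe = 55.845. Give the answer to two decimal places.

Molar mass of (Mg₀.₆₀Fe₀.₄₀)CaSi₂O₆: 0.60·24.305 + 0.40·55.845 + 1·40.078 + 2·28.085 + 6·15.999 = 229.163 g/mol.
Mass of Si per formula unit: 2 × 28.085 = 56.170 g.
Weight fraction Si = 56.170 / 229.163 = 0.2451.

24.51 weight percent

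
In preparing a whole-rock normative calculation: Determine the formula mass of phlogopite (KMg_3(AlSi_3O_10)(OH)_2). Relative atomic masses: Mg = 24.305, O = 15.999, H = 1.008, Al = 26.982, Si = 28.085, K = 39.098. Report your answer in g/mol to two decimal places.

417.25 g/mol

M = 1*39.098 + 3*24.305 + 1*26.982 + 3*28.085 + 12*15.999 + 2*1.008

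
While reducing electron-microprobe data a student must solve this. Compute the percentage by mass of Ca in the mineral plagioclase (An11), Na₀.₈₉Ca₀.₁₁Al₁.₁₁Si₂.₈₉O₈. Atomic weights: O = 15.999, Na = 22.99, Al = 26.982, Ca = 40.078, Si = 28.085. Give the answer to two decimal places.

M(Na₀.₈₉Ca₀.₁₁Al₁.₁₁Si₂.₈₉O₈) = 263.977 g/mol.
Ca contributes 0.11 × 40.078 = 4.409 g per mole.
4.409/263.977 = 0.0167 → 1.67%.

1.67 wt%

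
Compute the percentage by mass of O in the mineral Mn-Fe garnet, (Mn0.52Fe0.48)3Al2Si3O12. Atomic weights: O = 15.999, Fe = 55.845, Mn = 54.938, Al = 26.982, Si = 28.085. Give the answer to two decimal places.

38.68 mass %

M((Mn0.52Fe0.48)3Al2Si3O12) = 496.327 g/mol.
O contributes 12 × 15.999 = 191.988 g per mole.
191.988/496.327 = 0.3868 → 38.68%.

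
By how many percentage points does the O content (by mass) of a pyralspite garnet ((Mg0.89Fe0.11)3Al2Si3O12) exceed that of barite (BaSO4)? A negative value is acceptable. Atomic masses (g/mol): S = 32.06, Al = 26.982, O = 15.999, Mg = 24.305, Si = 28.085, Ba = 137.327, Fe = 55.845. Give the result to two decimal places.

M((Mg0.89Fe0.11)3Al2Si3O12) = 413.530 g/mol, so wt% O = 191.988/413.530 × 100 = 46.43%.
M(BaSO4) = 233.383 g/mol, so wt% O = 63.996/233.383 × 100 = 27.42%.
46.43 − 27.42 = 19.01 pp.

19.01 percentage points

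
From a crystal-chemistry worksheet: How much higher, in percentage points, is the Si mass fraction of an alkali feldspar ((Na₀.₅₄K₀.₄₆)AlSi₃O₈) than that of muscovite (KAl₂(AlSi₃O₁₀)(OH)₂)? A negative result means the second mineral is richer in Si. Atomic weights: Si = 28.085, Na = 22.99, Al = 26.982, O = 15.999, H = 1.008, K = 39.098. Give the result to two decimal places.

First mineral: 84.255 g Si in 269.629 g formula = 31.25 wt% Si.
Second mineral: 84.255 g Si in 398.303 g formula = 21.15 wt% Si.
31.25% − 21.15% gives a difference of 10.10 percentage points.

10.10 percentage points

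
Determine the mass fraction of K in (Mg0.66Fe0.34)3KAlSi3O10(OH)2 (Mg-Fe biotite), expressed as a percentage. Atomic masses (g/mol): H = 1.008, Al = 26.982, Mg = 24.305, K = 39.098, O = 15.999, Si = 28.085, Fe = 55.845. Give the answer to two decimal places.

M((Mg0.66Fe0.34)3KAlSi3O10(OH)2) = 449.425 g/mol.
K contributes 1 × 39.098 = 39.098 g per mole.
39.098/449.425 = 0.0870 → 8.70%.

8.70 mass %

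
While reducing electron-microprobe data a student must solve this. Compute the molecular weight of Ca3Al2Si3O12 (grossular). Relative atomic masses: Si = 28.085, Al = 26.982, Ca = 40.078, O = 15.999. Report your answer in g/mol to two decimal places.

450.44 g/mol

M = 3×40.078 + 2×26.982 + 3×28.085 + 12×15.999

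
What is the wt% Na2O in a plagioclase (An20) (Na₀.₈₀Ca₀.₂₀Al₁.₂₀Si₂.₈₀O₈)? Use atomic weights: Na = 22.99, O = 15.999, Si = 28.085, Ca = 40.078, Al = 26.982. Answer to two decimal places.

9.34 wt%

Molar mass of Na₀.₈₀Ca₀.₂₀Al₁.₂₀Si₂.₈₀O₈ = 0.80×22.99 + 0.20×40.078 + 1.20×26.982 + 2.80×28.085 + 8×15.999 = 265.416 g/mol.
Each formula unit contains 0.80 Na, equivalent to 0.80/2 = 0.4000 mol Na2O.
M(Na2O) = 2×22.99 + 1×15.999 = 61.979 g/mol.
Mass of Na2O per formula unit = 0.4000 × 61.979 = 24.792 g.
Na2O wt% = 24.792 / 265.416 × 100 = 9.34%.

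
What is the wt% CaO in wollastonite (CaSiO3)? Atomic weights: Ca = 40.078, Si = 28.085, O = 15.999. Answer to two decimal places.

Formula mass = 116.160 g/mol.
1 Ca → 1.0000 mol CaO per formula unit; M(CaO) = 56.077, so CaO mass = 56.077 g.
56.077/116.160 × 100 = 48.28 wt%.

48.28 wt%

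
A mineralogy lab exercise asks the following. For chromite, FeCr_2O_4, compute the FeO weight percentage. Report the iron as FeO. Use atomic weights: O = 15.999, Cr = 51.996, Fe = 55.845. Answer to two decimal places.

M(FeCr_2O_4) = 223.833 g/mol; M(FeO) = 71.844 g/mol.
Moles FeO per formula unit = 1 Fe ÷ 1 = 1.0000.
FeO fraction = (1.0000 × 71.844) / 223.833 = 71.844/223.833 = 0.3210.

32.10 wt%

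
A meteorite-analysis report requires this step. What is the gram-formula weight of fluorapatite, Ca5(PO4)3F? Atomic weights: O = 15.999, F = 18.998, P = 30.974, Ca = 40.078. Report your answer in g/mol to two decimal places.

Ca: 5 × 40.078 = 200.3900
P: 3 × 30.974 = 92.9220
O: 12 × 15.999 = 191.9880
F: 1 × 18.998 = 18.9980
Summing the contributions gives the formula mass.

504.30 g/mol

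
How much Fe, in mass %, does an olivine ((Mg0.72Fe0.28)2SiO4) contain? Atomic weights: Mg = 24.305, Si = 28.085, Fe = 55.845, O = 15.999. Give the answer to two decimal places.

M((Mg0.72Fe0.28)2SiO4) = 158.353 g/mol.
Fe contributes 0.56 × 55.845 = 31.273 g per mole.
31.273/158.353 = 0.1975 → 19.75%.

19.75 mass %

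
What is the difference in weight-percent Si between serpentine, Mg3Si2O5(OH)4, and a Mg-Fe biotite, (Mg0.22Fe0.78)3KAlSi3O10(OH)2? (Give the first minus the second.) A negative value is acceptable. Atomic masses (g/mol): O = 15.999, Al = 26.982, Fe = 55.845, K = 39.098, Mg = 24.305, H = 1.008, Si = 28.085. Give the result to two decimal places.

Si in Mg3Si2O5(OH)4: molar mass 277.108 g/mol; 2×28.085 = 56.170 g → 20.27 wt%.
Si in (Mg0.22Fe0.78)3KAlSi3O10(OH)2: molar mass 491.058 g/mol; 3×28.085 = 84.255 g → 17.16 wt%.
Difference = 20.27 − 17.16 = 3.11 percentage points.

3.11 percentage points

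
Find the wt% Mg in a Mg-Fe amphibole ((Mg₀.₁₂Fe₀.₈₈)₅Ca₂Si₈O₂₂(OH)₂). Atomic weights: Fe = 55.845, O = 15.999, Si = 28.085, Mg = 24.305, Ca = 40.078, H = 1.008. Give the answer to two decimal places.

1.53 mass %

Formula mass = 0.60*24.305 + 4.40*55.845 + 2*40.078 + 8*28.085 + 24*15.999 + 2*1.008 = 951.129 g/mol, of which 14.583 g is Mg.
So Mg makes up 14.583/951.129 = 0.0153 of the mass, i.e. 1.53%.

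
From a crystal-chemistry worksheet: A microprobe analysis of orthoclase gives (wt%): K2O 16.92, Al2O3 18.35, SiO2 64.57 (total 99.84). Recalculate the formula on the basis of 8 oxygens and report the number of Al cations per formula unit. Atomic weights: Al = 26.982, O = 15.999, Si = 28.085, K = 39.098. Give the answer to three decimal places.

K2O (M=94.195): mol = 0.17963; K = 0.35926, O = 0.17963.
Al2O3 (M=101.961): mol = 0.17997; Al = 0.35994, O = 0.53991.
SiO2 (M=60.083): mol = 1.07468; Si = 1.07468, O = 2.14936.
ΣO = 2.86890; factor = 8/ΣO = 2.78853.
Al apfu = 0.35994 × 2.78853 = 1.004.

1.004 Al apfu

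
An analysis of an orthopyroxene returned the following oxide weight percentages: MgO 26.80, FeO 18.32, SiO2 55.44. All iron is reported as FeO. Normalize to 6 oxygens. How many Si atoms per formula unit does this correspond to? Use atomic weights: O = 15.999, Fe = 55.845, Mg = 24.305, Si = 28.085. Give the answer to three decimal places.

26.80 wt% MgO ÷ 40.304 g/mol = 0.66495 mol, giving 0.66495 Mg and 0.66495 O.
18.32 wt% FeO ÷ 71.844 g/mol = 0.25500 mol, giving 0.25500 Fe and 0.25500 O.
55.44 wt% SiO2 ÷ 60.083 g/mol = 0.92272 mol, giving 0.92272 Si and 1.84544 O.
Oxygen sums to 2.76539; scaling by 6/2.76539 = 2.16968 puts the formula on 6 O.
Si: 0.92272 × 2.16968 = 2.002 atoms per formula unit.

2.002 Si apfu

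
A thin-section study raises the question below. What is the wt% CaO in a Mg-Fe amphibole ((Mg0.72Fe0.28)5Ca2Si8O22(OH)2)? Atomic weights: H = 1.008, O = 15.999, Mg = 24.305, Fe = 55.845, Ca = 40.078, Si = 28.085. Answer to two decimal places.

13.09 wt%

Molar mass of (Mg0.72Fe0.28)5Ca2Si8O22(OH)2 = 3.60·24.305 + 1.40·55.845 + 2·40.078 + 8·28.085 + 24·15.999 + 2·1.008 = 856.509 g/mol.
Each formula unit contains 2 Ca, equivalent to 2/1 = 2.0000 mol CaO.
M(CaO) = 1×40.078 + 1×15.999 = 56.077 g/mol.
Mass of CaO per formula unit = 2.0000 × 56.077 = 112.154 g.
CaO wt% = 112.154 / 856.509 × 100 = 13.09%.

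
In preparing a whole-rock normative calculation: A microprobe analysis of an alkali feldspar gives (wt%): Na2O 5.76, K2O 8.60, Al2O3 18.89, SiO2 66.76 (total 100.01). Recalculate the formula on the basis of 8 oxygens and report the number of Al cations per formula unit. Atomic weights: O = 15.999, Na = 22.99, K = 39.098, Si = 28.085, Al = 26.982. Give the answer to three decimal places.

1.001 Al apfu

Na2O: 5.76/61.979 = 0.09293 mol → 0.18586 mol Na, 0.09293 mol O.
K2O: 8.60/94.195 = 0.09130 mol → 0.18260 mol K, 0.09130 mol O.
Al2O3: 18.89/101.961 = 0.18527 mol → 0.37054 mol Al, 0.55581 mol O.
SiO2: 66.76/60.083 = 1.11113 mol → 1.11113 mol Si, 2.22226 mol O.
Total oxygen = 2.96230 mol. Normalization factor = 8/2.96230 = 2.70060.
Al per 8 O = 0.37054 × 2.70060 = 1.001.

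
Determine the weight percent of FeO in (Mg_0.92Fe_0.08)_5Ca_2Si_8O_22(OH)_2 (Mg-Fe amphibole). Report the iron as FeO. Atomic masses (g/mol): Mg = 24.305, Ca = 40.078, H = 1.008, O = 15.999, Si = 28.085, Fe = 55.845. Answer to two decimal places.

3.48 wt%

M((Mg_0.92Fe_0.08)_5Ca_2Si_8O_22(OH)_2) = 824.969 g/mol; M(FeO) = 71.844 g/mol.
Moles FeO per formula unit = 0.40 Fe ÷ 1 = 0.4000.
FeO fraction = (0.4000 × 71.844) / 824.969 = 28.738/824.969 = 0.0348.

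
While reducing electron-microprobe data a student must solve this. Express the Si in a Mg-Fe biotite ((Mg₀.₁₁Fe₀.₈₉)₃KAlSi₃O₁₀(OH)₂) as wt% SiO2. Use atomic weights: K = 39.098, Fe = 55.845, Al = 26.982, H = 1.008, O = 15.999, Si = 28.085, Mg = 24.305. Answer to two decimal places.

35.94 wt%

Molar mass of (Mg₀.₁₁Fe₀.₈₉)₃KAlSi₃O₁₀(OH)₂ = 0.33*24.305 + 2.67*55.845 + 1*39.098 + 1*26.982 + 3*28.085 + 12*15.999 + 2*1.008 = 501.466 g/mol.
Each formula unit contains 3 Si, equivalent to 3/1 = 3.0000 mol SiO2.
M(SiO2) = 1×28.085 + 2×15.999 = 60.083 g/mol.
Mass of SiO2 per formula unit = 3.0000 × 60.083 = 180.249 g.
SiO2 wt% = 180.249 / 501.466 × 100 = 35.94%.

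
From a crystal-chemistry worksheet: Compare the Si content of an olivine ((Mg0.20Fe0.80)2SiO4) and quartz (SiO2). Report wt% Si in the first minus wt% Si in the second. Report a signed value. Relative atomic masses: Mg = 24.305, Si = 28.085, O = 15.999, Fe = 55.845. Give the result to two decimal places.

First mineral: 28.085 g Si in 191.155 g formula = 14.69 wt% Si.
Second mineral: 28.085 g Si in 60.083 g formula = 46.74 wt% Si.
14.69% − 46.74% gives a difference of -32.05 percentage points.

-32.05 percentage points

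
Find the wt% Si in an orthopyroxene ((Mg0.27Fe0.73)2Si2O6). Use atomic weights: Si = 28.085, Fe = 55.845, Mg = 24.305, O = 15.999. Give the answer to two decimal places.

22.76 wt%

M((Mg0.27Fe0.73)2Si2O6) = 246.822 g/mol.
Si contributes 2 × 28.085 = 56.170 g per mole.
56.170/246.822 = 0.2276 → 22.76%.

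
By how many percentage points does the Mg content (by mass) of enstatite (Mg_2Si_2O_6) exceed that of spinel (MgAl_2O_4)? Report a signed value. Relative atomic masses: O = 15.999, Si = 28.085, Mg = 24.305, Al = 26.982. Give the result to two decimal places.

M(Mg_2Si_2O_6) = 200.774 g/mol, so wt% Mg = 48.610/200.774 × 100 = 24.21%.
M(MgAl_2O_4) = 142.265 g/mol, so wt% Mg = 24.305/142.265 × 100 = 17.08%.
24.21 − 17.08 = 7.13 pp.

7.13 percentage points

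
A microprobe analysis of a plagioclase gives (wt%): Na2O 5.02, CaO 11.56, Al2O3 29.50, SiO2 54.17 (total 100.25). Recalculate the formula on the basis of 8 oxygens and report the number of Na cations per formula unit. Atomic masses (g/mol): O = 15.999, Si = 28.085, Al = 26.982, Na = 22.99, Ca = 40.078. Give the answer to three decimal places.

0.438 Na apfu

Na2O: 5.02/61.979 = 0.08100 mol → 0.16200 mol Na, 0.08100 mol O.
CaO: 11.56/56.077 = 0.20615 mol → 0.20615 mol Ca, 0.20615 mol O.
Al2O3: 29.50/101.961 = 0.28933 mol → 0.57866 mol Al, 0.86799 mol O.
SiO2: 54.17/60.083 = 0.90159 mol → 0.90159 mol Si, 1.80318 mol O.
Total oxygen = 2.95832 mol. Normalization factor = 8/2.95832 = 2.70424.
Na per 8 O = 0.16200 × 2.70424 = 0.438.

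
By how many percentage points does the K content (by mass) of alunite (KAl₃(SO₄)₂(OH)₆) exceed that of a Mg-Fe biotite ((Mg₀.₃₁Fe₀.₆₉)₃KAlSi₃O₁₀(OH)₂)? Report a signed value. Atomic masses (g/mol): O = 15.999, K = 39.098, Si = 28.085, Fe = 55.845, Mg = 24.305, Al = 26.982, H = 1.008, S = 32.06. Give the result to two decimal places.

M(KAl₃(SO₄)₂(OH)₆) = 414.198 g/mol, so wt% K = 39.098/414.198 × 100 = 9.44%.
M((Mg₀.₃₁Fe₀.₆₉)₃KAlSi₃O₁₀(OH)₂) = 482.542 g/mol, so wt% K = 39.098/482.542 × 100 = 8.10%.
9.44 − 8.10 = 1.34 pp.

1.34 percentage points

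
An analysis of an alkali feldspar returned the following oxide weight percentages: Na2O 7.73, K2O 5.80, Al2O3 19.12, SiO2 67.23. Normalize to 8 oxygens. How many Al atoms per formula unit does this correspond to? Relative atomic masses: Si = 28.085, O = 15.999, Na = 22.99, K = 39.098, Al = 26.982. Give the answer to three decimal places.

1.005 Al apfu

7.73 wt% Na2O ÷ 61.979 g/mol = 0.12472 mol, giving 0.24944 Na and 0.12472 O.
5.80 wt% K2O ÷ 94.195 g/mol = 0.06157 mol, giving 0.12314 K and 0.06157 O.
19.12 wt% Al2O3 ÷ 101.961 g/mol = 0.18752 mol, giving 0.37504 Al and 0.56256 O.
67.23 wt% SiO2 ÷ 60.083 g/mol = 1.11895 mol, giving 1.11895 Si and 2.23790 O.
Oxygen sums to 2.98675; scaling by 8/2.98675 = 2.67850 puts the formula on 8 O.
Al: 0.37504 × 2.67850 = 1.005 atoms per formula unit.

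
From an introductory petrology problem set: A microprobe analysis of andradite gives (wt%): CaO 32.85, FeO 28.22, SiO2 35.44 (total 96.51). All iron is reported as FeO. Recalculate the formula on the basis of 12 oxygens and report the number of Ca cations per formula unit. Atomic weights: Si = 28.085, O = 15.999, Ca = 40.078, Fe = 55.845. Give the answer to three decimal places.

3.257 Ca apfu

CaO (M=56.077): mol = 0.58580; Ca = 0.58580, O = 0.58580.
FeO (M=71.844): mol = 0.39280; Fe = 0.39280, O = 0.39280.
SiO2 (M=60.083): mol = 0.58985; Si = 0.58985, O = 1.17970.
ΣO = 2.15830; factor = 12/ΣO = 5.55993.
Ca apfu = 0.58580 × 5.55993 = 3.257.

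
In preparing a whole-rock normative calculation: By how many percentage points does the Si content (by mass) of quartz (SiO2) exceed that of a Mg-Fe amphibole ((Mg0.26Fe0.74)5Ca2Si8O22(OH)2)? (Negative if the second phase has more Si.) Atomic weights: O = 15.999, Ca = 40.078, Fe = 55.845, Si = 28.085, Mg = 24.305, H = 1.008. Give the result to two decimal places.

22.56 percentage points

M(SiO2) = 60.083 g/mol, so wt% Si = 28.085/60.083 × 100 = 46.74%.
M((Mg0.26Fe0.74)5Ca2Si8O22(OH)2) = 929.051 g/mol, so wt% Si = 224.680/929.051 × 100 = 24.18%.
46.74 − 24.18 = 22.56 pp.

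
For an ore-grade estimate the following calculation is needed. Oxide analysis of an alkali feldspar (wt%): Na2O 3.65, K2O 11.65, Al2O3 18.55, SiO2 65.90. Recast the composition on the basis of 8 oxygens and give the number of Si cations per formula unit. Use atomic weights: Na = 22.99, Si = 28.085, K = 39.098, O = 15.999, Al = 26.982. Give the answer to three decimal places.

3.003 Si apfu

3.65 wt% Na2O ÷ 61.979 g/mol = 0.05889 mol, giving 0.11778 Na and 0.05889 O.
11.65 wt% K2O ÷ 94.195 g/mol = 0.12368 mol, giving 0.24736 K and 0.12368 O.
18.55 wt% Al2O3 ÷ 101.961 g/mol = 0.18193 mol, giving 0.36386 Al and 0.54579 O.
65.90 wt% SiO2 ÷ 60.083 g/mol = 1.09682 mol, giving 1.09682 Si and 2.19364 O.
Oxygen sums to 2.92200; scaling by 8/2.92200 = 2.73785 puts the formula on 8 O.
Si: 1.09682 × 2.73785 = 3.003 atoms per formula unit.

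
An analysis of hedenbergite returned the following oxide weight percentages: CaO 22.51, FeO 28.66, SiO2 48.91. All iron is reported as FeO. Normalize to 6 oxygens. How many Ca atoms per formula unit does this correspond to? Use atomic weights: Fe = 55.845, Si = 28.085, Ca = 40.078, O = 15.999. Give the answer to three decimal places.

0.992 Ca apfu

22.51 wt% CaO ÷ 56.077 g/mol = 0.40141 mol, giving 0.40141 Ca and 0.40141 O.
28.66 wt% FeO ÷ 71.844 g/mol = 0.39892 mol, giving 0.39892 Fe and 0.39892 O.
48.91 wt% SiO2 ÷ 60.083 g/mol = 0.81404 mol, giving 0.81404 Si and 1.62808 O.
Oxygen sums to 2.42841; scaling by 6/2.42841 = 2.47075 puts the formula on 6 O.
Ca: 0.40141 × 2.47075 = 0.992 atoms per formula unit.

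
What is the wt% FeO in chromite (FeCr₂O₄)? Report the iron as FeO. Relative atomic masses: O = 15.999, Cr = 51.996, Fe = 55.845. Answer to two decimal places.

M(FeCr₂O₄) = 223.833 g/mol; M(FeO) = 71.844 g/mol.
Moles FeO per formula unit = 1 Fe ÷ 1 = 1.0000.
FeO fraction = (1.0000 × 71.844) / 223.833 = 71.844/223.833 = 0.3210.

32.10 wt%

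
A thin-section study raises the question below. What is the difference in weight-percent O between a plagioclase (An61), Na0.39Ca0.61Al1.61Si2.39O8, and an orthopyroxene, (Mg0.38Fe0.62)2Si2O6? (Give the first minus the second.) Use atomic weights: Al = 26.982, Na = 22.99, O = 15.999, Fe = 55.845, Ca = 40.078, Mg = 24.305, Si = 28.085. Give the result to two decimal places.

First mineral: 127.992 g O in 271.970 g formula = 47.06 wt% O.
Second mineral: 95.994 g O in 239.884 g formula = 40.02 wt% O.
47.06% − 40.02% gives a difference of 7.04 percentage points.

7.04 percentage points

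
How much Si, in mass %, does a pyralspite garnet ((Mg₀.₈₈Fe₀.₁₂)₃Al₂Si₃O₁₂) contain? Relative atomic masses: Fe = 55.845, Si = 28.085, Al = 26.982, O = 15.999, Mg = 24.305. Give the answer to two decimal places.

20.33 mass %

Formula mass = 2.64*24.305 + 0.36*55.845 + 2*26.982 + 3*28.085 + 12*15.999 = 414.476 g/mol, of which 84.255 g is Si.
So Si makes up 84.255/414.476 = 0.2033 of the mass, i.e. 20.33%.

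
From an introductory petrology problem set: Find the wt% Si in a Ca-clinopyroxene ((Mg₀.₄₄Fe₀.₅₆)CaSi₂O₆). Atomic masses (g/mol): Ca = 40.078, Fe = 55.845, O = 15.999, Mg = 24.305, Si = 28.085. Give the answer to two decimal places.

23.98 wt%

Formula mass = 0.44·24.305 + 0.56·55.845 + 1·40.078 + 2·28.085 + 6·15.999 = 234.209 g/mol, of which 56.170 g is Si.
So Si makes up 56.170/234.209 = 0.2398 of the mass, i.e. 23.98%.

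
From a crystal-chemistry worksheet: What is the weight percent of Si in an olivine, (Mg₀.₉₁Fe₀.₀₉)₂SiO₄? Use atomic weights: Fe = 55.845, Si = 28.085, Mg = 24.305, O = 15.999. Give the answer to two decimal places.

19.19 weight percent

Molar mass of (Mg₀.₉₁Fe₀.₀₉)₂SiO₄: 1.82·24.305 + 0.18·55.845 + 1·28.085 + 4·15.999 = 146.368 g/mol.
Mass of Si per formula unit: 1 × 28.085 = 28.085 g.
Weight fraction Si = 28.085 / 146.368 = 0.1919.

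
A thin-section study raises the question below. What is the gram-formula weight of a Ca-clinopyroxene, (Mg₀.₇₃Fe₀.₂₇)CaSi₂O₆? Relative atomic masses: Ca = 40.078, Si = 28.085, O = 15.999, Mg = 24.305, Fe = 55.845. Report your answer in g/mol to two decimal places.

225.06 g/mol

M = 0.73×24.305 + 0.27×55.845 + 1×40.078 + 2×28.085 + 6×15.999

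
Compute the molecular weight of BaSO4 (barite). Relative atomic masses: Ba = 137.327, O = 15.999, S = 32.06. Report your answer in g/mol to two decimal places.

The formula mass is the sum 1(137.327) + 1(32.06) + 4(15.999).

233.38 g/mol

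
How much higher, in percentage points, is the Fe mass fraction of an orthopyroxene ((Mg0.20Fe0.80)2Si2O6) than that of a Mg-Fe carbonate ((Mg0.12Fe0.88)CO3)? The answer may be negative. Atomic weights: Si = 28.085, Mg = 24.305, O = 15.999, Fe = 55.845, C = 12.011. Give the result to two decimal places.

First mineral: 89.352 g Fe in 251.238 g formula = 35.56 wt% Fe.
Second mineral: 49.144 g Fe in 112.068 g formula = 43.85 wt% Fe.
35.56% − 43.85% gives a difference of -8.29 percentage points.

-8.29 percentage points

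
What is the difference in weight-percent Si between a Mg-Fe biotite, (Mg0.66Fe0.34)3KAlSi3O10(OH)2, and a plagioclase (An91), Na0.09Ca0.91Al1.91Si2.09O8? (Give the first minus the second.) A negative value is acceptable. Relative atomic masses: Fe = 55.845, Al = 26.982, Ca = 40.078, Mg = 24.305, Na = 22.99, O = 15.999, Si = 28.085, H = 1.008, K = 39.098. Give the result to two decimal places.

-2.46 percentage points

M((Mg0.66Fe0.34)3KAlSi3O10(OH)2) = 449.425 g/mol, so wt% Si = 84.255/449.425 × 100 = 18.75%.
M(Na0.09Ca0.91Al1.91Si2.09O8) = 276.765 g/mol, so wt% Si = 58.698/276.765 × 100 = 21.21%.
18.75 − 21.21 = -2.46 pp.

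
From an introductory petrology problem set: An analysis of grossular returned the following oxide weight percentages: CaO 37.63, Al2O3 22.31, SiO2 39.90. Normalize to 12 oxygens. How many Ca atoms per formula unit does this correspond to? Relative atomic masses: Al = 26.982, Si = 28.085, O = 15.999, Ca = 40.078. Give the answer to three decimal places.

CaO: 37.63/56.077 = 0.67104 mol → 0.67104 mol Ca, 0.67104 mol O.
Al2O3: 22.31/101.961 = 0.21881 mol → 0.43762 mol Al, 0.65643 mol O.
SiO2: 39.90/60.083 = 0.66408 mol → 0.66408 mol Si, 1.32816 mol O.
Total oxygen = 2.65563 mol. Normalization factor = 12/2.65563 = 4.51870.
Ca per 12 O = 0.67104 × 4.51870 = 3.032.

3.032 Ca apfu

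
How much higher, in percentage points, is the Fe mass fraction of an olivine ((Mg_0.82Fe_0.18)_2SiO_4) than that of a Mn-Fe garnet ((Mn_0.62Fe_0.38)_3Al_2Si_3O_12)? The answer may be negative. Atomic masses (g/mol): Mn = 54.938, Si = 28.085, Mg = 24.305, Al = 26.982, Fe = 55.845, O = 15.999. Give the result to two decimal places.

First mineral: 20.104 g Fe in 152.045 g formula = 13.22 wt% Fe.
Second mineral: 63.663 g Fe in 496.055 g formula = 12.83 wt% Fe.
13.22% − 12.83% gives a difference of 0.39 percentage points.

0.39 percentage points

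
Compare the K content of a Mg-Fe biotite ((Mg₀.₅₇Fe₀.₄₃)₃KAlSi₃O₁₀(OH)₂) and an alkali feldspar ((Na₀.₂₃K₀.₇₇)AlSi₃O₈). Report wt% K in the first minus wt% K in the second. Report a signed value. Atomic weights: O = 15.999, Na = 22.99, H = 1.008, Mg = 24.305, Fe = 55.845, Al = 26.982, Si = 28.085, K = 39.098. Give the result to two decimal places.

M((Mg₀.₅₇Fe₀.₄₃)₃KAlSi₃O₁₀(OH)₂) = 457.941 g/mol, so wt% K = 39.098/457.941 × 100 = 8.54%.
M((Na₀.₂₃K₀.₇₇)AlSi₃O₈) = 274.622 g/mol, so wt% K = 30.105/274.622 × 100 = 10.96%.
8.54 − 10.96 = -2.42 pp.

-2.42 percentage points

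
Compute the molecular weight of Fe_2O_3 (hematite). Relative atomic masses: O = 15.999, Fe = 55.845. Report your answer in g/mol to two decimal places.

159.69 g/mol

The formula mass is the sum 2·55.845 + 3·15.999.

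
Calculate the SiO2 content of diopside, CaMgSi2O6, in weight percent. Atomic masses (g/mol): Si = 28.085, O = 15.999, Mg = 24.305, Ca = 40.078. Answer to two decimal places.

55.49 wt%

Formula mass = 216.547 g/mol.
2 Si → 2.0000 mol SiO2 per formula unit; M(SiO2) = 60.083, so SiO2 mass = 120.166 g.
120.166/216.547 × 100 = 55.49 wt%.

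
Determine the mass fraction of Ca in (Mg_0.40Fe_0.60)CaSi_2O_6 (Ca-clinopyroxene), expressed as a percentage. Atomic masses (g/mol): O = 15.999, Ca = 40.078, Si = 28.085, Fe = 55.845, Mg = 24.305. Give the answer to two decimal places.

M((Mg_0.40Fe_0.60)CaSi_2O_6) = 235.471 g/mol.
Ca contributes 1 × 40.078 = 40.078 g per mole.
40.078/235.471 = 0.1702 → 17.02%.

17.02 wt%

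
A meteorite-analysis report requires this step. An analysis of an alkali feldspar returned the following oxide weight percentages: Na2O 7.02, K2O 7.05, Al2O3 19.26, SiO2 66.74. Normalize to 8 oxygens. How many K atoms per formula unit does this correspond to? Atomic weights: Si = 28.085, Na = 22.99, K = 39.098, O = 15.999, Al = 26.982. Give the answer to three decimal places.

7.02 wt% Na2O ÷ 61.979 g/mol = 0.11326 mol, giving 0.22652 Na and 0.11326 O.
7.05 wt% K2O ÷ 94.195 g/mol = 0.07484 mol, giving 0.14968 K and 0.07484 O.
19.26 wt% Al2O3 ÷ 101.961 g/mol = 0.18890 mol, giving 0.37780 Al and 0.56670 O.
66.74 wt% SiO2 ÷ 60.083 g/mol = 1.11080 mol, giving 1.11080 Si and 2.22160 O.
Oxygen sums to 2.97640; scaling by 8/2.97640 = 2.68781 puts the formula on 8 O.
K: 0.14968 × 2.68781 = 0.402 atoms per formula unit.

0.402 K apfu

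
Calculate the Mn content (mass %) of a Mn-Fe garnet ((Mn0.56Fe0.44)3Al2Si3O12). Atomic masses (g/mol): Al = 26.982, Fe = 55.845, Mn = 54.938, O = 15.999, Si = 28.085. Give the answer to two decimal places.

Formula mass = 1.68×54.938 + 1.32×55.845 + 2×26.982 + 3×28.085 + 12×15.999 = 496.218 g/mol, of which 92.296 g is Mn.
So Mn makes up 92.296/496.218 = 0.1860 of the mass, i.e. 18.60%.

18.60 mass %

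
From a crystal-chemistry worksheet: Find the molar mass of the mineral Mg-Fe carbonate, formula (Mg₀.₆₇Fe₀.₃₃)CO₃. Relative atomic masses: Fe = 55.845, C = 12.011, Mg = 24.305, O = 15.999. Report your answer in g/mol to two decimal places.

94.72 g/mol

M = 0.67(24.305) + 0.33(55.845) + 1(12.011) + 3(15.999)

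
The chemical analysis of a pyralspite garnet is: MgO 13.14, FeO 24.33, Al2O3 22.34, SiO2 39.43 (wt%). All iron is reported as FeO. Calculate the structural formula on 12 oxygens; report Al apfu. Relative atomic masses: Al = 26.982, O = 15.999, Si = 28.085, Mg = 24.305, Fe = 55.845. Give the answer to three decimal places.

MgO: 13.14/40.304 = 0.32602 mol → 0.32602 mol Mg, 0.32602 mol O.
FeO: 24.33/71.844 = 0.33865 mol → 0.33865 mol Fe, 0.33865 mol O.
Al2O3: 22.34/101.961 = 0.21910 mol → 0.43820 mol Al, 0.65730 mol O.
SiO2: 39.43/60.083 = 0.65626 mol → 0.65626 mol Si, 1.31252 mol O.
Total oxygen = 2.63449 mol. Normalization factor = 12/2.63449 = 4.55496.
Al per 12 O = 0.43820 × 4.55496 = 1.996.

1.996 Al apfu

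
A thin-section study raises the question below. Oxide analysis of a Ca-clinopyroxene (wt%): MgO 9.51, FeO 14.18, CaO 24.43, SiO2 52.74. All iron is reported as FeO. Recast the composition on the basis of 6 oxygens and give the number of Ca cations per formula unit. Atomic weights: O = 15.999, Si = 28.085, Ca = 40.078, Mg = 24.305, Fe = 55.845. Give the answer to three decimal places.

0.996 Ca apfu

MgO (M=40.304): mol = 0.23596; Mg = 0.23596, O = 0.23596.
FeO (M=71.844): mol = 0.19737; Fe = 0.19737, O = 0.19737.
CaO (M=56.077): mol = 0.43565; Ca = 0.43565, O = 0.43565.
SiO2 (M=60.083): mol = 0.87779; Si = 0.87779, O = 1.75558.
ΣO = 2.62456; factor = 6/ΣO = 2.28610.
Ca apfu = 0.43565 × 2.28610 = 0.996.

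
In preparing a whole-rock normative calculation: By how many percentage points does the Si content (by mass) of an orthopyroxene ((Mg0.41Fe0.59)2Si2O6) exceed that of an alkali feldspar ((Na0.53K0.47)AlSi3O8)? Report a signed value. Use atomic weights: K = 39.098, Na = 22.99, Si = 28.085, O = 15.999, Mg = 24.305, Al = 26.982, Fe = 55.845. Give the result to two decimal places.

-7.63 percentage points

First mineral: 56.170 g Si in 237.991 g formula = 23.60 wt% Si.
Second mineral: 84.255 g Si in 269.790 g formula = 31.23 wt% Si.
23.60% − 31.23% gives a difference of -7.63 percentage points.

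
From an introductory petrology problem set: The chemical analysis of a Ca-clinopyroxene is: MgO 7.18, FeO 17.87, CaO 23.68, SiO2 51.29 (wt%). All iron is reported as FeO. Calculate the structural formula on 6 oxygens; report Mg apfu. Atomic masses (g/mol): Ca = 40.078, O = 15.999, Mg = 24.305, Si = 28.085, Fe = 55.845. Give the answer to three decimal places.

7.18 wt% MgO ÷ 40.304 g/mol = 0.17815 mol, giving 0.17815 Mg and 0.17815 O.
17.87 wt% FeO ÷ 71.844 g/mol = 0.24873 mol, giving 0.24873 Fe and 0.24873 O.
23.68 wt% CaO ÷ 56.077 g/mol = 0.42228 mol, giving 0.42228 Ca and 0.42228 O.
51.29 wt% SiO2 ÷ 60.083 g/mol = 0.85365 mol, giving 0.85365 Si and 1.70730 O.
Oxygen sums to 2.55646; scaling by 6/2.55646 = 2.34700 puts the formula on 6 O.
Mg: 0.17815 × 2.34700 = 0.418 atoms per formula unit.

0.418 Mg apfu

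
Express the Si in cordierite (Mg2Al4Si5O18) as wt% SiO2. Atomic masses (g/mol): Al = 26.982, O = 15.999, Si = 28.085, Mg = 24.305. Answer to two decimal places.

51.36 wt%

Formula mass = 584.945 g/mol.
5 Si → 5.0000 mol SiO2 per formula unit; M(SiO2) = 60.083, so SiO2 mass = 300.415 g.
300.415/584.945 × 100 = 51.36 wt%.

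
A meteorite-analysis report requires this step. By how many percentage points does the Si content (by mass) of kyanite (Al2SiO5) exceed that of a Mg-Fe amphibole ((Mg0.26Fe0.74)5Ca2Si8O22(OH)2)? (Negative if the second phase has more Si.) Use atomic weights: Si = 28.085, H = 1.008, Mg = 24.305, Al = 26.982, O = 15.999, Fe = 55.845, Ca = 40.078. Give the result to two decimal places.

-6.85 percentage points

Si in Al2SiO5: molar mass 162.044 g/mol; 1×28.085 = 28.085 g → 17.33 wt%.
Si in (Mg0.26Fe0.74)5Ca2Si8O22(OH)2: molar mass 929.051 g/mol; 8×28.085 = 224.680 g → 24.18 wt%.
Difference = 17.33 − 24.18 = -6.85 percentage points.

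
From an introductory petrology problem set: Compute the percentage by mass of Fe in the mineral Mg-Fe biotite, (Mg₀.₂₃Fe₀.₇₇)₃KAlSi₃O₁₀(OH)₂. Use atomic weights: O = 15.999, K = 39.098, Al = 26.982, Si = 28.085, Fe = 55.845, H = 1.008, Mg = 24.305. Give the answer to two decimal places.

M((Mg₀.₂₃Fe₀.₇₇)₃KAlSi₃O₁₀(OH)₂) = 490.111 g/mol.
Fe contributes 2.31 × 55.845 = 129.002 g per mole.
129.002/490.111 = 0.2632 → 26.32%.

26.32 mass %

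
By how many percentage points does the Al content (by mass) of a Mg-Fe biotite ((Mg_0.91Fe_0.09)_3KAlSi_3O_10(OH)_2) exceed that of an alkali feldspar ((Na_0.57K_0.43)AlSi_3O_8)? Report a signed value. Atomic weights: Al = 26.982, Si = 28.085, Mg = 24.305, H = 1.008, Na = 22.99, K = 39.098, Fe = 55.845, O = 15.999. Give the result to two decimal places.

-3.69 percentage points

First mineral: 26.982 g Al in 425.770 g formula = 6.34 wt% Al.
Second mineral: 26.982 g Al in 269.145 g formula = 10.03 wt% Al.
6.34% − 10.03% gives a difference of -3.69 percentage points.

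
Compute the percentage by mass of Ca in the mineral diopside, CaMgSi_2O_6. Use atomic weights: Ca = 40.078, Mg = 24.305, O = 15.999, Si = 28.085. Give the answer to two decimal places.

18.51 wt%

M(CaMgSi_2O_6) = 216.547 g/mol.
Ca contributes 1 × 40.078 = 40.078 g per mole.
40.078/216.547 = 0.1851 → 18.51%.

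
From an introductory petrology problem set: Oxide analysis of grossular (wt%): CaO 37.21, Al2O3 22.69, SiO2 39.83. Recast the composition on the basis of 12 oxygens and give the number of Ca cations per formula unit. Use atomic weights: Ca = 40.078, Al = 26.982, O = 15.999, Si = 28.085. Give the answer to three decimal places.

2.997 Ca apfu

37.21 wt% CaO ÷ 56.077 g/mol = 0.66355 mol, giving 0.66355 Ca and 0.66355 O.
22.69 wt% Al2O3 ÷ 101.961 g/mol = 0.22254 mol, giving 0.44508 Al and 0.66762 O.
39.83 wt% SiO2 ÷ 60.083 g/mol = 0.66292 mol, giving 0.66292 Si and 1.32584 O.
Oxygen sums to 2.65701; scaling by 12/2.65701 = 4.51635 puts the formula on 12 O.
Ca: 0.66355 × 4.51635 = 2.997 atoms per formula unit.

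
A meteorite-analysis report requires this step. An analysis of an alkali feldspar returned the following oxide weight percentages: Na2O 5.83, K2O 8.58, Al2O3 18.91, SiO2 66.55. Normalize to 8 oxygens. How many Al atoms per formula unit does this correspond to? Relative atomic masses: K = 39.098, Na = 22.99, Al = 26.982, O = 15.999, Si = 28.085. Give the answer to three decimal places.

1.004 Al apfu

Na2O: 5.83/61.979 = 0.09406 mol → 0.18812 mol Na, 0.09406 mol O.
K2O: 8.58/94.195 = 0.09109 mol → 0.18218 mol K, 0.09109 mol O.
Al2O3: 18.91/101.961 = 0.18546 mol → 0.37092 mol Al, 0.55638 mol O.
SiO2: 66.55/60.083 = 1.10763 mol → 1.10763 mol Si, 2.21526 mol O.
Total oxygen = 2.95679 mol. Normalization factor = 8/2.95679 = 2.70564.
Al per 8 O = 0.37092 × 2.70564 = 1.004.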